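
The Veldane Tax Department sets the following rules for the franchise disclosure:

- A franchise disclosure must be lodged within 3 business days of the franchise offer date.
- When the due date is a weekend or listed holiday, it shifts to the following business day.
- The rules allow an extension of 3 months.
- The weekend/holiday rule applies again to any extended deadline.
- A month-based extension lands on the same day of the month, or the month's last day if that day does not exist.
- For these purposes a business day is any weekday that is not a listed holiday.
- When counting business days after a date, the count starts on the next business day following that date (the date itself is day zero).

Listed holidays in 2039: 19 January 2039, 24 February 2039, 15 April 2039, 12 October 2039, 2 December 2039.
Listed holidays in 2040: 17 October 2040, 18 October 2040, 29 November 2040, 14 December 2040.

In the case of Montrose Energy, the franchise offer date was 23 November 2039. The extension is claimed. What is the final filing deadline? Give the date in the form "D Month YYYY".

28 February 2040

3 business days after 23 November 2039, excluding weekends and holidays, is 28 November 2039.
28 November 2039 falls on a Monday, which is a business day, so no adjustment is needed.
Add 3 months to 28 November 2039: 28 February 2040.
Since 28 February 2040 is a Tuesday and not a holiday, the date is unchanged.
Final deadline: 28 February 2040.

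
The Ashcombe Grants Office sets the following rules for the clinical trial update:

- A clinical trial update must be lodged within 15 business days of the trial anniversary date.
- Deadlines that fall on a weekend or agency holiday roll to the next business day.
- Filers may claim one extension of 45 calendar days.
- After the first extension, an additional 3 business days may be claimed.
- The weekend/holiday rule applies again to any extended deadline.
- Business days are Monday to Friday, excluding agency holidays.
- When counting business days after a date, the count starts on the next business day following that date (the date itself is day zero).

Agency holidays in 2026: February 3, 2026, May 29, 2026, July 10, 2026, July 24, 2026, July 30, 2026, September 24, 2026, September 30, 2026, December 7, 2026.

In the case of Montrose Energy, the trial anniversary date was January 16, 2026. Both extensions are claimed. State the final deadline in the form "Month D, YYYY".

March 31, 2026

15 business days after January 16, 2026, excluding weekends and holidays, is February 9, 2026.
February 9, 2026 falls on a Monday, which is a business day, so no adjustment is needed.
Applying the 45-calendar-day extension: February 9, 2026 + 45 days = March 26, 2026.
Since March 26, 2026 is a Thursday and not a holiday, the date is unchanged.
Applying the 3-business-day extension: 3 business days after March 26, 2026 is March 31, 2026.
March 31, 2026 (Tuesday) is already a business day.
The final due date is March 31, 2026.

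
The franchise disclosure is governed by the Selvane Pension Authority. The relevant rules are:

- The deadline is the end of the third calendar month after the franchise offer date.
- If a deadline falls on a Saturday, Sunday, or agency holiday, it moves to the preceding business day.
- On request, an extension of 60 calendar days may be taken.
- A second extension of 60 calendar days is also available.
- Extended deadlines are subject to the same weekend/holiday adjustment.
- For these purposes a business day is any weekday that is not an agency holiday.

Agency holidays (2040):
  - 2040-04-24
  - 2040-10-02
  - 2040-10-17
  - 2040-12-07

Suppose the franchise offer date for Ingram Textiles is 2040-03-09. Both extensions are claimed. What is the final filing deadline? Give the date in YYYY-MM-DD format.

2040-10-26

3 months after 2040-03-09 falls in June 2040; the last day of that month is 2040-06-30.
2040-06-30 is a Saturday, so it moves to the preceding business day, 2040-06-29 (Friday).
Applying the 60-calendar-day extension: 2040-06-29 + 60 days = 2040-08-28.
Since 2040-08-28 is a Tuesday and not a holiday, the date is unchanged.
The 60-calendar-day extension moves the deadline from 2040-08-28 to 2040-10-27.
2040-10-27 is a Saturday, so it moves to the preceding business day, 2040-10-26 (Friday).
So the filing is due 2040-10-26.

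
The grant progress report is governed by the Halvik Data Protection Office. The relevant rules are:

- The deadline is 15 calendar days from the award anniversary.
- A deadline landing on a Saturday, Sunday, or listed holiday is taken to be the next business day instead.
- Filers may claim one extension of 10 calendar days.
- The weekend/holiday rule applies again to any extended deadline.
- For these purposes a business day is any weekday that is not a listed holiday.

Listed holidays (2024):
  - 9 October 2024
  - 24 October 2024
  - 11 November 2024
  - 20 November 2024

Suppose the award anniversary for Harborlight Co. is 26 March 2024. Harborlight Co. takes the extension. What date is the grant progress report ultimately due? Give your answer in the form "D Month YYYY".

From 26 March 2024, 15 calendar days later is 10 April 2024.
10 April 2024 (Wednesday) is already a business day.
Add the 10 calendar-day extension to 10 April 2024: 20 April 2024.
20 April 2024 is a Saturday; the next business day is 22 April 2024 (Monday).
The final due date is 22 April 2024.

22 April 2024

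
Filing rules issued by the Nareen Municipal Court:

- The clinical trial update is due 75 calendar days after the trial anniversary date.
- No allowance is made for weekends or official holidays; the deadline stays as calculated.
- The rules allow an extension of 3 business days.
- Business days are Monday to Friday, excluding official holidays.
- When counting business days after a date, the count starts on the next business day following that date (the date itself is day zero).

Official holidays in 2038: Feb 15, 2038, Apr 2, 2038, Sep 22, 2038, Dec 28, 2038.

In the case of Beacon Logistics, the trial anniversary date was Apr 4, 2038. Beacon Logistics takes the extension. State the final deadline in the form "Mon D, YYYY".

Jun 23, 2038

From Apr 4, 2038, 75 calendar days later is Jun 18, 2038.
No adjustment is made for weekends or holidays, so Jun 18, 2038 stands.
Counting 3 further business days from Jun 18, 2038 reaches Jun 23, 2038.
Jun 23, 2038 falls on a Wednesday. The rules make no weekend/holiday allowance, so it remains Jun 23, 2038.
So the filing is due Jun 23, 2038.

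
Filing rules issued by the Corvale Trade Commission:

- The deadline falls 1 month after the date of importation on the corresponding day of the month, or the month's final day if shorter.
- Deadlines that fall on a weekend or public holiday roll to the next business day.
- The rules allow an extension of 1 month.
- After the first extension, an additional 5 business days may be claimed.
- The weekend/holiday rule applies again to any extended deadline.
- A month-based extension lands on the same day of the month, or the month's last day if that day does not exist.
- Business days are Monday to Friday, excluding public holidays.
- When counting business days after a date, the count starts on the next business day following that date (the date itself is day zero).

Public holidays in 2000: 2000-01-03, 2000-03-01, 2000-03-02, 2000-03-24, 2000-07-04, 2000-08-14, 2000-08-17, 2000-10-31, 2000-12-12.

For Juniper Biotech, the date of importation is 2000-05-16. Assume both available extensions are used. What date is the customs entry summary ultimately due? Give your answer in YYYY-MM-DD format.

Moving 1 month forward from 2000-05-16 on the corresponding day gives 2000-06-16.
2000-06-16 is a Friday and not a listed holiday, so it stands.
Applying the 1 month extension: 1 month after 2000-06-16 is 2000-07-16.
2000-07-16 is a Sunday; the next business day is 2000-07-17 (Monday).
The 5-business-day extension runs from 2000-07-17 to 2000-07-24.
2000-07-24 falls on a Monday, which is a business day, so no adjustment is needed.
So the filing is due 2000-07-24.

2000-07-24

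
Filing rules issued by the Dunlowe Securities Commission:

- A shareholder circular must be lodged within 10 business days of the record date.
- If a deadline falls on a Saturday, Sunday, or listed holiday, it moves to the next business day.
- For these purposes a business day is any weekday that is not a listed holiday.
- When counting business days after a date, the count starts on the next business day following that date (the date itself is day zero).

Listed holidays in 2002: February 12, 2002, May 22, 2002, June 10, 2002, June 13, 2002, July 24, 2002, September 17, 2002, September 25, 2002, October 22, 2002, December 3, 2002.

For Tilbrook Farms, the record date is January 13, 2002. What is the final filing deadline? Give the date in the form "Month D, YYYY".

January 25, 2002

Starting the day after January 13, 2002 and counting 10 business days lands on January 25, 2002.
January 25, 2002 falls on a Friday, which is a business day, so no adjustment is needed.
So the filing is due January 25, 2002.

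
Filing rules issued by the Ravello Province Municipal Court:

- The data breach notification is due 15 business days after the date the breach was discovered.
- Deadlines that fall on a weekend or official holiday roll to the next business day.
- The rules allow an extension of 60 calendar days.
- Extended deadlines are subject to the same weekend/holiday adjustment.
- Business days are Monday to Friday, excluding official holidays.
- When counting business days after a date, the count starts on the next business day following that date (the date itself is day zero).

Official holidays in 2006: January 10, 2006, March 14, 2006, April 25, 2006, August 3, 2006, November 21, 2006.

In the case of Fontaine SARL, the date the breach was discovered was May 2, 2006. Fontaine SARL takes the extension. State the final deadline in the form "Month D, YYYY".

July 24, 2006

Starting the day after May 2, 2006 and counting 15 business days lands on May 23, 2006.
Since May 23, 2006 is a Tuesday and not a holiday, the date is unchanged.
Add the 60 calendar-day extension to May 23, 2006: July 22, 2006.
July 22, 2006 is a Saturday; the next business day is July 24, 2006 (Monday).
The final due date is July 24, 2006.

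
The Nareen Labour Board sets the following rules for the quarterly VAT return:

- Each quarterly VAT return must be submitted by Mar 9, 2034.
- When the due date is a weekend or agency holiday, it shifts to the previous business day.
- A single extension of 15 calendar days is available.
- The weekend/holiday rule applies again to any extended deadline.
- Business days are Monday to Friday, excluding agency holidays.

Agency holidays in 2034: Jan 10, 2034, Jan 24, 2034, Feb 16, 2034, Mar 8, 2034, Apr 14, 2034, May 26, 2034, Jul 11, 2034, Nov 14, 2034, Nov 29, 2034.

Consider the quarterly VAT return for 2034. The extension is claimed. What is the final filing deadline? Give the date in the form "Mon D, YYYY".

Mar 24, 2034

The statutory due date is Mar 9, 2034.
Mar 9, 2034 (Thursday) is already a business day.
The 15-calendar-day extension moves the deadline from Mar 9, 2034 to Mar 24, 2034.
Mar 24, 2034 falls on a Friday, which is a business day, so no adjustment is needed.
So the filing is due Mar 24, 2034.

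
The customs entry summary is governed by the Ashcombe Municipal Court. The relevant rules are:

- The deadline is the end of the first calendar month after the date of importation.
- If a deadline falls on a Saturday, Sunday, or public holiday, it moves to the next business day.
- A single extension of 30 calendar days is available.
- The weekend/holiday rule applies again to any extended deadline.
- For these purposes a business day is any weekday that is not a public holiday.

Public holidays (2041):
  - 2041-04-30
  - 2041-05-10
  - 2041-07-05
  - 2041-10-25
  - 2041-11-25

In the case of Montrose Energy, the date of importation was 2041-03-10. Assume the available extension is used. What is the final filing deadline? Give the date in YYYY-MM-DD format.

2041-05-31

1 month after 2041-03-10 falls in April 2041; the last day of that month is 2041-04-30.
2041-04-30 falls on a listed holiday. Rolling to the next business day gives 2041-05-01, a Wednesday.
Applying the 30-calendar-day extension: 2041-05-01 + 30 days = 2041-05-31.
2041-05-31 falls on a Friday, which is a business day, so no adjustment is needed.
Final deadline: 2041-05-31.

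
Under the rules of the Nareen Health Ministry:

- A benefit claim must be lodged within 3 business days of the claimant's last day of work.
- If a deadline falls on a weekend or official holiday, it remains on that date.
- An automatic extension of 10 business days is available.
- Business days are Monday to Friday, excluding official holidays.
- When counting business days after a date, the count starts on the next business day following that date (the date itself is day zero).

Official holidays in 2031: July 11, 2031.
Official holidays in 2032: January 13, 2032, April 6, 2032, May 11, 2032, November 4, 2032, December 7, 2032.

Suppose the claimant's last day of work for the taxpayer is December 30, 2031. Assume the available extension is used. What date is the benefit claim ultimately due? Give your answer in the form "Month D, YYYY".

3 business days after December 30, 2031, excluding weekends and holidays, is January 2, 2032.
January 2, 2032 is a Friday; no weekend or holiday adjustment applies.
Counting 10 further business days from January 2, 2032 reaches January 19, 2032.
January 19, 2032 falls on a Monday. The rules make no weekend/holiday allowance, so it remains January 19, 2032.
The final due date is January 19, 2032.

January 19, 2032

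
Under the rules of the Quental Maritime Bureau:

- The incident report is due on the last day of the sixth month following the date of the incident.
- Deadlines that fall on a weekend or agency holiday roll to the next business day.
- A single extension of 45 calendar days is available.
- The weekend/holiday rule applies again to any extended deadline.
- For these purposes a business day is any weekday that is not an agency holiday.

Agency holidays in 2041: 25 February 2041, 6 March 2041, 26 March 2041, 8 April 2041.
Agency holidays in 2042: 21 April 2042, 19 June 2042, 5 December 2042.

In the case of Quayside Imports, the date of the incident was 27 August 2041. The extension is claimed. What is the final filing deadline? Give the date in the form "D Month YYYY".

6 months after 27 August 2041 falls in February 2042; the last day of that month is 28 February 2042.
28 February 2042 falls on a Friday, which is a business day, so no adjustment is needed.
Add the 45 calendar-day extension to 28 February 2042: 14 April 2042.
14 April 2042 is a Monday and not a listed holiday, so it stands.
So the filing is due 14 April 2042.

14 April 2042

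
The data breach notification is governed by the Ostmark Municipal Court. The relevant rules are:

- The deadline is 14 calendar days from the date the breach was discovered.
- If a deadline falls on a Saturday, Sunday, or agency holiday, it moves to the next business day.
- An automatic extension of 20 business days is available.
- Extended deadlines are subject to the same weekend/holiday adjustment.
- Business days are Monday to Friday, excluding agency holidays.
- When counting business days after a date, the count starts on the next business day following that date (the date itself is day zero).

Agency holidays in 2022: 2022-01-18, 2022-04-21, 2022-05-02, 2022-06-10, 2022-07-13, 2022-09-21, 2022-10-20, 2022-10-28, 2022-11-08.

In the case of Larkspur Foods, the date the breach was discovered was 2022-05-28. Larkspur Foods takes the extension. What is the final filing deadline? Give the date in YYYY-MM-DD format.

From 2022-05-28, 14 calendar days later is 2022-06-11.
Because 2022-06-11 is a Saturday, the deadline becomes 2022-06-13 (Monday).
Counting 20 further business days from 2022-06-13 reaches 2022-07-11.
2022-07-11 is a Monday and not a listed holiday, so it stands.
Deadline: 2022-07-11.

2022-07-11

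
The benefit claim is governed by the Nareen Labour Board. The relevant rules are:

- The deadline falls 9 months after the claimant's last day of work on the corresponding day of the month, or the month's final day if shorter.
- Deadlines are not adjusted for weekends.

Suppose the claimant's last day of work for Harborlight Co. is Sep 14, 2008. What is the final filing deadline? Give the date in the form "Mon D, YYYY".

9 months from Sep 14, 2008 is Jun 14, 2009.
Jun 14, 2009 falls on a Sunday. The rules make no weekend/holiday allowance, so it remains Jun 14, 2009.
Deadline: Jun 14, 2009.

Jun 14, 2009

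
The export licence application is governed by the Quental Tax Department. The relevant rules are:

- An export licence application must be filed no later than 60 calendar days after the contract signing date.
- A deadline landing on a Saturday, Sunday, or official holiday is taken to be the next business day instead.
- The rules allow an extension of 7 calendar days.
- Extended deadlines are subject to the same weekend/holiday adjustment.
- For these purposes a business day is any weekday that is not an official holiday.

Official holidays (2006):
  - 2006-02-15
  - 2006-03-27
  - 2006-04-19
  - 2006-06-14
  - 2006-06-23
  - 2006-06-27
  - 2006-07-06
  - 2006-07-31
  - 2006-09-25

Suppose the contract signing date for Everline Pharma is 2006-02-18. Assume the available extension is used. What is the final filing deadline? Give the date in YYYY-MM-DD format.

2006-04-27

From 2006-02-18, 60 calendar days later is 2006-04-19.
2006-04-19 is a listed holiday; the next business day is 2006-04-20 (Thursday).
The 7-calendar-day extension moves the deadline from 2006-04-20 to 2006-04-27.
2006-04-27 is a Thursday and not a listed holiday, so it stands.
So the filing is due 2006-04-27.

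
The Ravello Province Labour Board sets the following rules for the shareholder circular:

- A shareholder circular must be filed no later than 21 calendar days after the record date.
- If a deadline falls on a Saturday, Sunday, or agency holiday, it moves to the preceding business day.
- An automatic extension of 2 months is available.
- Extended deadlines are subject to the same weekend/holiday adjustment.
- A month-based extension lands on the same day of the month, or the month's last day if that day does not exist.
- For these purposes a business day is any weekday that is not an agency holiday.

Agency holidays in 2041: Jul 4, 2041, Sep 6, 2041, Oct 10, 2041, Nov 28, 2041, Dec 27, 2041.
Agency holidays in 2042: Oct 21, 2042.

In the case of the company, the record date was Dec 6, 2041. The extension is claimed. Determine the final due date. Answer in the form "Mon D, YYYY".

Feb 26, 2042

Adding 21 calendar days to Dec 6, 2041 gives Dec 27, 2041.
Dec 27, 2041 is a listed holiday; the preceding business day is Dec 26, 2041 (Thursday).
Applying the 2 months extension: 2 months after Dec 26, 2041 is Feb 26, 2042.
Feb 26, 2042 falls on a Wednesday, which is a business day, so no adjustment is needed.
Final deadline: Feb 26, 2042.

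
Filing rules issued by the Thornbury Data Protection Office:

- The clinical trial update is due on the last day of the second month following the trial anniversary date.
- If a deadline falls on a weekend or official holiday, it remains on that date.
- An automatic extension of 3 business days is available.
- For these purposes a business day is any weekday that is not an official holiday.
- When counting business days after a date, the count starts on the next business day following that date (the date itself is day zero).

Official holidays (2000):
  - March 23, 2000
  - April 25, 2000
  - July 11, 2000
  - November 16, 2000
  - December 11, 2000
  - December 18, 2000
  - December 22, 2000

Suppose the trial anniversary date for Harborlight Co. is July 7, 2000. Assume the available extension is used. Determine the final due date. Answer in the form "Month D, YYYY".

The second month after July 7, 2000 is September 2000, whose last day is September 30, 2000.
No adjustment is made for weekends or holidays, so September 30, 2000 stands.
The 3-business-day extension runs from September 30, 2000 to October 4, 2000.
October 4, 2000 is a Wednesday; no weekend or holiday adjustment applies.
Final deadline: October 4, 2000.

October 4, 2000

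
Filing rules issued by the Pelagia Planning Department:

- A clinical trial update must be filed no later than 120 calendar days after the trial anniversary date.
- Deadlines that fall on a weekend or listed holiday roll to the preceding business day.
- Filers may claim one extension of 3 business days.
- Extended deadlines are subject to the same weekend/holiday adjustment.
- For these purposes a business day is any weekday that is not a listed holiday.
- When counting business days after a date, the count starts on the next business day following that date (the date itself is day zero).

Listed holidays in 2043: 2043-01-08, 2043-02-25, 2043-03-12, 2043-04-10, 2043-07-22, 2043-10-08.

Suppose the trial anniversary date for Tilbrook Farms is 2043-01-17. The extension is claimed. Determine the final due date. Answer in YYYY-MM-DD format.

Trigger date 2043-01-17 + 120 calendar days = 2043-05-17.
2043-05-17 is a Sunday; the preceding business day is 2043-05-15 (Friday).
The 3-business-day extension runs from 2043-05-15 to 2043-05-20.
2043-05-20 (Wednesday) is already a business day.
The final due date is 2043-05-20.

2043-05-20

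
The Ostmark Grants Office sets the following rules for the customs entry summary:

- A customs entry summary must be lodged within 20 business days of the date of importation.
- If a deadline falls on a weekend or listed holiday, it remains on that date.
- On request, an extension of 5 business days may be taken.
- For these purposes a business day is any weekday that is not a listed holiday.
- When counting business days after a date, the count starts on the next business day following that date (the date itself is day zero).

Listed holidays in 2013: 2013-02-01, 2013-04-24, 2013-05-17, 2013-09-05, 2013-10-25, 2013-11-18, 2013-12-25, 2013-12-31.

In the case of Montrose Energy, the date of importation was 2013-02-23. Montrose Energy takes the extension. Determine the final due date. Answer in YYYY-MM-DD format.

20 business days after 2013-02-23, excluding weekends and holidays, is 2013-03-22.
2013-03-22 is a Friday; no weekend or holiday adjustment applies.
The 5-business-day extension runs from 2013-03-22 to 2013-03-29.
2013-03-29 falls on a Friday. The rules make no weekend/holiday allowance, so it remains 2013-03-29.
The final due date is 2013-03-29.

2013-03-29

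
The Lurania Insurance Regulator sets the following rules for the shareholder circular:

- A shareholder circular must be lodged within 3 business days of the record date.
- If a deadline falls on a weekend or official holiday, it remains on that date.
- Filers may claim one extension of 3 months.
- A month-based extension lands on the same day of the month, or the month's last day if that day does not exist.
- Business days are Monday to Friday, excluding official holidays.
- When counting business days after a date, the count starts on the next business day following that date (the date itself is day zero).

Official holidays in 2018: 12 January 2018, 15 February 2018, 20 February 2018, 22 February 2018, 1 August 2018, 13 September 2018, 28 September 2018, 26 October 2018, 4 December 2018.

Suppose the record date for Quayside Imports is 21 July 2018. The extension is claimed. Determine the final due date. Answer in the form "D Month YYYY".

Counting 3 business days after 21 July 2018 (skipping weekends and listed holidays) reaches 25 July 2018.
25 July 2018 falls on a Wednesday. The rules make no weekend/holiday allowance, so it remains 25 July 2018.
Applying the 3 months extension: 3 months after 25 July 2018 is 25 October 2018.
25 October 2018 falls on a Thursday. The rules make no weekend/holiday allowance, so it remains 25 October 2018.
The final due date is 25 October 2018.

25 October 2018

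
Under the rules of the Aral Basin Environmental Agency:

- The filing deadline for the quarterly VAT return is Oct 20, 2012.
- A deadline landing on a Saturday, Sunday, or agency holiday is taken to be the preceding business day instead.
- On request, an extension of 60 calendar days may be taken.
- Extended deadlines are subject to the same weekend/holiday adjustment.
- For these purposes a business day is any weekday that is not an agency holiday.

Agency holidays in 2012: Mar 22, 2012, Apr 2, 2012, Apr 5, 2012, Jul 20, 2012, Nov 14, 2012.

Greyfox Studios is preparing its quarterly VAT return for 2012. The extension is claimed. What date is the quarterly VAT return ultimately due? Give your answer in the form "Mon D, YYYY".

The statutory due date is Oct 20, 2012.
Because Oct 20, 2012 is a Saturday, the deadline becomes Oct 19, 2012 (Friday).
Add the 60 calendar-day extension to Oct 19, 2012: Dec 18, 2012.
Dec 18, 2012 (Tuesday) is already a business day.
Final deadline: Dec 18, 2012.

Dec 18, 2012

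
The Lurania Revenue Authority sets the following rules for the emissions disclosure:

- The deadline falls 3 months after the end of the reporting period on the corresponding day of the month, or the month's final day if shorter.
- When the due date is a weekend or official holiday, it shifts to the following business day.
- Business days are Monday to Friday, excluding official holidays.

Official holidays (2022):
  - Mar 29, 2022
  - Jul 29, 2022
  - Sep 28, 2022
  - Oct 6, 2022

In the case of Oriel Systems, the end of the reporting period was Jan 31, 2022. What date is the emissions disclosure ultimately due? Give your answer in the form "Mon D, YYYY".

May 2, 2022

3 months after Jan 31, 2022, on the same day of the month, is Apr 30, 2022 (day 31 does not exist in April, so the month's last day is used).
Apr 30, 2022 is a Saturday; the next business day is May 2, 2022 (Monday).
Deadline: May 2, 2022.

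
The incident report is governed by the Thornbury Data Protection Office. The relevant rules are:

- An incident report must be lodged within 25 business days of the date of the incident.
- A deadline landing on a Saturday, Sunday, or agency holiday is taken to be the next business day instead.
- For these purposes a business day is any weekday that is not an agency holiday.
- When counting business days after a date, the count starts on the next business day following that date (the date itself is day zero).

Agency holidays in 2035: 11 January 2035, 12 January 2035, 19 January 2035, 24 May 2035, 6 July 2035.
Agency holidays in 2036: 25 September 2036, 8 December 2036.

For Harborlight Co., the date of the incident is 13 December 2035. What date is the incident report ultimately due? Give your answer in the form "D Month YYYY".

17 January 2036

Counting 25 business days after 13 December 2035 (skipping weekends and listed holidays) reaches 17 January 2036.
17 January 2036 falls on a Thursday, which is a business day, so no adjustment is needed.
Deadline: 17 January 2036.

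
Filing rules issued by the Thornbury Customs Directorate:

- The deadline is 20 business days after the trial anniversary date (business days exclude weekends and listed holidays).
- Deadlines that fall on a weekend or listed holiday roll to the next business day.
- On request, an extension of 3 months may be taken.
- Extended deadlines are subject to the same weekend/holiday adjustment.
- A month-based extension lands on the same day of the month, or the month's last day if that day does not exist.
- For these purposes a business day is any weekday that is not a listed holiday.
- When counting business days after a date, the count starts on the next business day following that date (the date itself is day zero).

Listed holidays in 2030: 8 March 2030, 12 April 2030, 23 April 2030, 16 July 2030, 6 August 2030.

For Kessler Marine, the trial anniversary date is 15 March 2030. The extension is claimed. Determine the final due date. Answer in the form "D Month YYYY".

Starting the day after 15 March 2030 and counting 20 business days lands on 15 April 2030.
15 April 2030 is a Monday and not a listed holiday, so it stands.
Add 3 months to 15 April 2030: 15 July 2030.
Since 15 July 2030 is a Monday and not a holiday, the date is unchanged.
So the filing is due 15 July 2030.

15 July 2030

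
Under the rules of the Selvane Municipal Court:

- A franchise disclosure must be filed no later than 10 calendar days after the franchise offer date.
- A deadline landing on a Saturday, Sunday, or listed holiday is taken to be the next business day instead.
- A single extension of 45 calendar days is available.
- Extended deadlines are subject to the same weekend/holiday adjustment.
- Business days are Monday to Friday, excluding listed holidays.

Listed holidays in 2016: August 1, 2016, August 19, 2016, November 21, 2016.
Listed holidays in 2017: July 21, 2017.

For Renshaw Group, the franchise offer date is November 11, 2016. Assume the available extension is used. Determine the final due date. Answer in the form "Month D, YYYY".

January 6, 2017

10 calendar days after November 11, 2016 is November 21, 2016.
November 21, 2016 is a listed holiday; the next business day is November 22, 2016 (Tuesday).
The 45-calendar-day extension moves the deadline from November 22, 2016 to January 6, 2017.
January 6, 2017 (Friday) is already a business day.
Final deadline: January 6, 2017.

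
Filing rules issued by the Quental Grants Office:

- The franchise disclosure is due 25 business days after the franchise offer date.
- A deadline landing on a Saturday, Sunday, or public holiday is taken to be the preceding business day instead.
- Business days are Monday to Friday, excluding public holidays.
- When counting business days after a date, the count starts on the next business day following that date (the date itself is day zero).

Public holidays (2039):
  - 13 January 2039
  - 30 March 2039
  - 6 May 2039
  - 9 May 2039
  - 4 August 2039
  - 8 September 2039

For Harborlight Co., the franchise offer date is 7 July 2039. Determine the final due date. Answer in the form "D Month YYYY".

12 August 2039

Counting 25 business days after 7 July 2039 (skipping weekends and listed holidays) reaches 12 August 2039.
12 August 2039 falls on a Friday, which is a business day, so no adjustment is needed.
Deadline: 12 August 2039.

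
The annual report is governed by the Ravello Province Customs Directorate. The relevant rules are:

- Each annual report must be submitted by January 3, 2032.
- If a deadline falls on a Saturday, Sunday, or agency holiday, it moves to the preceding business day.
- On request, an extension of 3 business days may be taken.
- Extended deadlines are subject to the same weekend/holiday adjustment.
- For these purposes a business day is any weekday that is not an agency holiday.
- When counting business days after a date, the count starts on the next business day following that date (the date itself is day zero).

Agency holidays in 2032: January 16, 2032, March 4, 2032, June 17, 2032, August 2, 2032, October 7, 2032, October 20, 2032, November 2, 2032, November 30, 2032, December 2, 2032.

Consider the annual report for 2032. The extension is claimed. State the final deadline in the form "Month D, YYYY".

Start from the fixed due date, January 3, 2032.
January 3, 2032 is a Saturday; the preceding business day is January 2, 2032 (Friday).
Applying the 3-business-day extension: 3 business days after January 2, 2032 is January 7, 2032.
January 7, 2032 (Wednesday) is already a business day.
Final deadline: January 7, 2032.

January 7, 2032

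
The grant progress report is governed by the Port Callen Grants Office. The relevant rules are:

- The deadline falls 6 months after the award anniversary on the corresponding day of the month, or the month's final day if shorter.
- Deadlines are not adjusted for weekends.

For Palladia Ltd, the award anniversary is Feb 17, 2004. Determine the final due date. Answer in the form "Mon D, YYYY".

6 months from Feb 17, 2004 is Aug 17, 2004.
Aug 17, 2004 falls on a Tuesday. The rules make no weekend/holiday allowance, so it remains Aug 17, 2004.
Deadline: Aug 17, 2004.

Aug 17, 2004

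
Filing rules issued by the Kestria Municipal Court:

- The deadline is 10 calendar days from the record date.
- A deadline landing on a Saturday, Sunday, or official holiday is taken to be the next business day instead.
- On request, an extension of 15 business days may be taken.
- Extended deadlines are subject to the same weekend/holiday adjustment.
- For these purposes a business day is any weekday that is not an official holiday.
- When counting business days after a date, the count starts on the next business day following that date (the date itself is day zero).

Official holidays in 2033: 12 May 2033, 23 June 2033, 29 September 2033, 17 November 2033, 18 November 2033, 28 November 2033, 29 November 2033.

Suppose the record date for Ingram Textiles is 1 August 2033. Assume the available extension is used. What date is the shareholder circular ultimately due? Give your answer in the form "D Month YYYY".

1 September 2033

From 1 August 2033, 10 calendar days later is 11 August 2033.
11 August 2033 falls on a Thursday, which is a business day, so no adjustment is needed.
The 15-business-day extension runs from 11 August 2033 to 1 September 2033.
Since 1 September 2033 is a Thursday and not a holiday, the date is unchanged.
The final due date is 1 September 2033.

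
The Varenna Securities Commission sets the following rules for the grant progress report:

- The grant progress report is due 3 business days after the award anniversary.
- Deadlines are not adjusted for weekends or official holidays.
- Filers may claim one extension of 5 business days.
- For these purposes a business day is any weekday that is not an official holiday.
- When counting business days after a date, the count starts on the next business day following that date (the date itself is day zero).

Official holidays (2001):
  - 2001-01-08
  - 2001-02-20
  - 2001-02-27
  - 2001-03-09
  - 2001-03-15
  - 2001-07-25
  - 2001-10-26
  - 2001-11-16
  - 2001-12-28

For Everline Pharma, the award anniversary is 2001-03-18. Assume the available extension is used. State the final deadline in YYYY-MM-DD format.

2001-03-28

3 business days after 2001-03-18, excluding weekends and holidays, is 2001-03-21.
2001-03-21 falls on a Wednesday. The rules make no weekend/holiday allowance, so it remains 2001-03-21.
Applying the 5-business-day extension: 5 business days after 2001-03-21 is 2001-03-28.
No adjustment is made for weekends or holidays, so 2001-03-28 stands.
The final due date is 2001-03-28.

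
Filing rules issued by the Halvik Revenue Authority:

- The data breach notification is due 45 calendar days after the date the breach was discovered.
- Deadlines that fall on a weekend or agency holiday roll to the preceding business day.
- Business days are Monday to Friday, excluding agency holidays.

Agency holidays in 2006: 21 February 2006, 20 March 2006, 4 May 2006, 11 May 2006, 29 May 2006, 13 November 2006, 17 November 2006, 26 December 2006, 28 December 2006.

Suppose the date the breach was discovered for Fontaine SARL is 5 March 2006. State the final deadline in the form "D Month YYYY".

Adding 45 calendar days to 5 March 2006 gives 19 April 2006.
19 April 2006 falls on a Wednesday, which is a business day, so no adjustment is needed.
The final due date is 19 April 2006.

19 April 2006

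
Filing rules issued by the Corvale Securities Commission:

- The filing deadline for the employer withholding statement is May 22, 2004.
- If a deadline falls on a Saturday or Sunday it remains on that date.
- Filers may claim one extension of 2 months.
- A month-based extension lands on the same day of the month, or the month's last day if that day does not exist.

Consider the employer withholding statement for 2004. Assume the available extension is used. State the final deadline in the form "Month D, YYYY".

July 22, 2004

Start from the fixed due date, May 22, 2004.
May 22, 2004 falls on a Saturday. The rules make no weekend/holiday allowance, so it remains May 22, 2004.
Add 2 months to May 22, 2004: July 22, 2004.
July 22, 2004 is a Thursday; no weekend or holiday adjustment applies.
Deadline: July 22, 2004.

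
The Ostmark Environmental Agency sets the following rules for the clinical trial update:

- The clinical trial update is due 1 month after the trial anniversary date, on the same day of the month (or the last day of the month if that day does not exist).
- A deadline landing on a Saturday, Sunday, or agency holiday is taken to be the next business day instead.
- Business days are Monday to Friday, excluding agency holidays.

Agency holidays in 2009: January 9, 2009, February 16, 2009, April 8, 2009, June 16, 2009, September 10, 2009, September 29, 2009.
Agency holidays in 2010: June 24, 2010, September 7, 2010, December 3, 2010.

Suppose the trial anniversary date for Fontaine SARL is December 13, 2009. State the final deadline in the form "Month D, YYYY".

January 13, 2010

Moving 1 month forward from December 13, 2009 on the corresponding day gives January 13, 2010.
Since January 13, 2010 is a Wednesday and not a holiday, the date is unchanged.
The final due date is January 13, 2010.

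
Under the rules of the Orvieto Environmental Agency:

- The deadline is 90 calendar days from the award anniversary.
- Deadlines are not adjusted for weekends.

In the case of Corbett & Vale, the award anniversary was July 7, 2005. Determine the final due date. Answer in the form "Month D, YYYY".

October 5, 2005

90 calendar days after July 7, 2005 is October 5, 2005.
October 5, 2005 falls on a Wednesday. The rules make no weekend/holiday allowance, so it remains October 5, 2005.
Final deadline: October 5, 2005.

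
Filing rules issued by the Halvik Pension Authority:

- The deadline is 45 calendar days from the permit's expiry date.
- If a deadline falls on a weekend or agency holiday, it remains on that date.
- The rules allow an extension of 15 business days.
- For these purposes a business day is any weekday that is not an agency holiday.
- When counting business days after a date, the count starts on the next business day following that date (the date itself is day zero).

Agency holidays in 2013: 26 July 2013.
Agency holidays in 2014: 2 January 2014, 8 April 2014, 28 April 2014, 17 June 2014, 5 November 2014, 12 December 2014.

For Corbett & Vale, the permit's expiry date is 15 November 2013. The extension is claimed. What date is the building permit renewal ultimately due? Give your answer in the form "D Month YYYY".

21 January 2014

Adding 45 calendar days to 15 November 2013 gives 30 December 2013.
30 December 2013 falls on a Monday. The rules make no weekend/holiday allowance, so it remains 30 December 2013.
Counting 15 further business days from 30 December 2013 reaches 21 January 2014.
21 January 2014 is a Tuesday; no weekend or holiday adjustment applies.
Final deadline: 21 January 2014.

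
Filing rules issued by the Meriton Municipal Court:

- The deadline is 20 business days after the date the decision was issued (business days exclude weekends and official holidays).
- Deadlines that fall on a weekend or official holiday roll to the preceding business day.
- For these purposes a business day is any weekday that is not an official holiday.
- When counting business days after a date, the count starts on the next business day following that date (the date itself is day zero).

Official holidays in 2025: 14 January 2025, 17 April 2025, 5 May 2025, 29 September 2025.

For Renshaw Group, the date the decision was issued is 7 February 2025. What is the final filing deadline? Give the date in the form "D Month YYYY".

7 March 2025

Starting the day after 7 February 2025 and counting 20 business days lands on 7 March 2025.
7 March 2025 is a Friday and not a listed holiday, so it stands.
So the filing is due 7 March 2025.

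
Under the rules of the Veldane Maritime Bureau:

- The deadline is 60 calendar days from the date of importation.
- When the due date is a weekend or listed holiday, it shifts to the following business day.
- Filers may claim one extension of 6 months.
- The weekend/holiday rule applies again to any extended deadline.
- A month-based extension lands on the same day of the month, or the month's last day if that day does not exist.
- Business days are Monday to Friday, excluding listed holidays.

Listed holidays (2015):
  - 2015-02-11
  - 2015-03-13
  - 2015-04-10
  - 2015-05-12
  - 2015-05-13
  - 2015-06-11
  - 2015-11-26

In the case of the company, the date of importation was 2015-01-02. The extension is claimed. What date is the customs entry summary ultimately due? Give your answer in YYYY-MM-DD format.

Adding 60 calendar days to 2015-01-02 gives 2015-03-03.
Since 2015-03-03 is a Tuesday and not a holiday, the date is unchanged.
Add 6 months to 2015-03-03: 2015-09-03.
2015-09-03 is a Thursday and not a listed holiday, so it stands.
Deadline: 2015-09-03.

2015-09-03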